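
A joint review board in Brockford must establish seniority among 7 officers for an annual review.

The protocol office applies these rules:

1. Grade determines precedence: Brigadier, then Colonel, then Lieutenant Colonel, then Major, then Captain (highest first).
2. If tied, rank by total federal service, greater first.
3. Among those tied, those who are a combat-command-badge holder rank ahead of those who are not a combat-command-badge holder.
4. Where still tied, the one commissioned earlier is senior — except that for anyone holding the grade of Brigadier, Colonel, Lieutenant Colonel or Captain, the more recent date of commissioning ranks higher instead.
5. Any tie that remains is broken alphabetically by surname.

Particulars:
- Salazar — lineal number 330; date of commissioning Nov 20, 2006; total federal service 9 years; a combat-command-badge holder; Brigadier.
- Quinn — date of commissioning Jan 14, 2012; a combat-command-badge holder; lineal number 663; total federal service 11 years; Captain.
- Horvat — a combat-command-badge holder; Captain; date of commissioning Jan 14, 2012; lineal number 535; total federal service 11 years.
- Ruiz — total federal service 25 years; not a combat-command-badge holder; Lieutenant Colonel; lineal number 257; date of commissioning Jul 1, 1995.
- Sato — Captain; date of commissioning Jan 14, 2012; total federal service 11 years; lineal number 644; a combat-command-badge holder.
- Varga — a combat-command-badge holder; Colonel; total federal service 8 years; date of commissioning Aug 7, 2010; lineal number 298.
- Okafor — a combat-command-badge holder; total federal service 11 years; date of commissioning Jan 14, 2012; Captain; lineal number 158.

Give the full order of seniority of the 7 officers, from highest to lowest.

Salazar, Varga, Ruiz, Horvat, Okafor, Quinn, Sato

By grade: Salazar (Brigadier); then Varga (Colonel); then Ruiz (Lieutenant Colonel); then Horvat, Okafor, Quinn and Sato (Captain).
Horvat, Okafor, Quinn and Sato all have total federal service 11 years, so the next rule applies.
Horvat, Okafor, Quinn and Sato are each a combat-command-badge holder, so the next rule applies.
Horvat, Okafor, Quinn and Sato all have date of commissioning Jan 14, 2012, so the next rule applies.
Among Horvat, Okafor, Quinn and Sato, alphabetically by surname: Horvat before Okafor before Quinn before Sato.
Full order: Salazar, Varga, Ruiz, Horvat, Okafor, Quinn, Sato.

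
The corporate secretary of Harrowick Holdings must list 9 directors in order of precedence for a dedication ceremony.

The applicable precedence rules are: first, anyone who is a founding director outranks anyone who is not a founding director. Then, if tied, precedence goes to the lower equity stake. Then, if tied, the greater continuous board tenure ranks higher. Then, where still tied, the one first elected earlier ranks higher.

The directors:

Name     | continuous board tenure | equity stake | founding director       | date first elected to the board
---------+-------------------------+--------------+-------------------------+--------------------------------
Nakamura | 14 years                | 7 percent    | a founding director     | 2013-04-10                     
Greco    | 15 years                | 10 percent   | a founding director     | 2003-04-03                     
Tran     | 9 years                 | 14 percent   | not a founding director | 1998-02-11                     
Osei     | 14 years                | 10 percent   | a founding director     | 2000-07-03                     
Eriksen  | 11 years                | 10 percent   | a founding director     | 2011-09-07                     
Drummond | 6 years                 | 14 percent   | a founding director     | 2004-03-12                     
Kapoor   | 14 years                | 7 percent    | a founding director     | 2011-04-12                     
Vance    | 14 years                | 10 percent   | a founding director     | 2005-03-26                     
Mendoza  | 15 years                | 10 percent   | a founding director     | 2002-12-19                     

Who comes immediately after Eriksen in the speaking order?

By the first rule: Kapoor, Nakamura, Mendoza, Greco, Osei, Vance, Eriksen and Drummond (each a founding director); then Tran (not a founding director).
Among Kapoor, Nakamura, Mendoza, Greco, Osei, Vance, Eriksen and Drummond, by equity stake (lower first): Kapoor and Nakamura (7 percent) before Mendoza, Greco, Osei, Vance and Eriksen (10 percent) before Drummond (14 percent).
Kapoor and Nakamura both have continuous board tenure 14 years, so the next rule applies.
Among Kapoor and Nakamura, by date first elected to the board (earlier first): Kapoor (2011-04-12) before Nakamura (2013-04-10).
Among Mendoza, Greco, Osei, Vance and Eriksen, by continuous board tenure (higher first): Mendoza and Greco (15 years) before Osei and Vance (14 years) before Eriksen (11 years).
Among Mendoza and Greco, by date first elected to the board (earlier first): Mendoza (2002-12-19) before Greco (2003-04-03).
Among Osei and Vance, by date first elected to the board (earlier first): Osei (2000-07-03) before Vance (2005-03-26).
Order: Kapoor, Nakamura, Mendoza, Greco, Osei, Vance, Eriksen, Drummond, Tran.

Drummond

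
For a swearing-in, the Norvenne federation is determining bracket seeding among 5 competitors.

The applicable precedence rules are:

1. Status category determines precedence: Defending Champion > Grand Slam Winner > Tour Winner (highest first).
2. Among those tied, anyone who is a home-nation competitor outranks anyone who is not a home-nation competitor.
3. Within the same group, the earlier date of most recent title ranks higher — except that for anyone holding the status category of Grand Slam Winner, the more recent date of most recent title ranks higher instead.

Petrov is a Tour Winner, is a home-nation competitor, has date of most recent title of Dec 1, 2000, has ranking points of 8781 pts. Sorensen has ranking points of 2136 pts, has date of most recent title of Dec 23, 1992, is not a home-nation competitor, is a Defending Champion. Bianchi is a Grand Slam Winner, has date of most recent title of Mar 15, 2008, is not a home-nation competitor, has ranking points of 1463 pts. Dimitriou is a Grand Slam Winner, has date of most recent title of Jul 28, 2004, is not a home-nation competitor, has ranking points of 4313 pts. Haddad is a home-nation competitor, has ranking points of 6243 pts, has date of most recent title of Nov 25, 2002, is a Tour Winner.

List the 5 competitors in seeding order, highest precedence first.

Sorensen, Bianchi, Dimitriou, Petrov, Haddad

By status category: Sorensen (Defending Champion); then Bianchi and Dimitriou (Grand Slam Winner); then Petrov and Haddad (Tour Winner).
Bianchi and Dimitriou are each not a home-nation competitor, so the next rule applies.
Among Bianchi and Dimitriou, by date of most recent title (later first) (reversed rule for this group): Bianchi (Mar 15, 2008) before Dimitriou (Jul 28, 2004).
Petrov and Haddad are each a home-nation competitor, so the next rule applies.
Among Petrov and Haddad, by date of most recent title (earlier first): Petrov (Dec 1, 2000) before Haddad (Nov 25, 2002).
Full order: Sorensen, Bianchi, Dimitriou, Petrov, Haddad.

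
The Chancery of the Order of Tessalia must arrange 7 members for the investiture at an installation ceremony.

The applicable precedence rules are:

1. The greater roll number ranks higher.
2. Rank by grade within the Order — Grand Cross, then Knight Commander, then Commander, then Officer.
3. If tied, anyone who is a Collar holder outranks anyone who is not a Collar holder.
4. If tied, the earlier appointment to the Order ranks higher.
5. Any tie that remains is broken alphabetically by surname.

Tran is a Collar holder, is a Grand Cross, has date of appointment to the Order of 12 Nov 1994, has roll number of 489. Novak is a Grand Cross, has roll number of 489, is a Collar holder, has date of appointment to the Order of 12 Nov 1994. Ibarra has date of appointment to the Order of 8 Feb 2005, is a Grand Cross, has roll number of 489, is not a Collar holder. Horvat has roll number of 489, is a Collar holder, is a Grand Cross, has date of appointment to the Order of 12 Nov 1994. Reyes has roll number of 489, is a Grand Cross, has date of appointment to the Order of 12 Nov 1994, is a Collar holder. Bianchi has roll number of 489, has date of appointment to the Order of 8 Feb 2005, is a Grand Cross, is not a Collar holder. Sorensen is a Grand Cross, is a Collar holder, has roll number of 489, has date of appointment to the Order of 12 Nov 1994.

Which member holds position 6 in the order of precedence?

By roll number (higher first): Horvat, Novak, Reyes, Sorensen, Tran, Bianchi and Ibarra (each 489).
Horvat, Novak, Reyes, Sorensen, Tran, Bianchi and Ibarra are each Grand Cross, so the next rule applies.
Among Horvat, Novak, Reyes, Sorensen, Tran, Bianchi and Ibarra, a Collar holder before not a Collar holder: Horvat, Novak, Reyes, Sorensen and Tran (a Collar holder) before Bianchi and Ibarra (not a Collar holder).
Horvat, Novak, Reyes, Sorensen and Tran all have date of appointment to the Order 12 Nov 1994, so the next rule applies.
Among Horvat, Novak, Reyes, Sorensen and Tran, alphabetically by surname: Horvat before Novak before Reyes before Sorensen before Tran.
Bianchi and Ibarra both have date of appointment to the Order 8 Feb 2005, so the next rule applies.
Among Bianchi and Ibarra, alphabetically by surname: Bianchi before Ibarra.
Order: Horvat, Novak, Reyes, Sorensen, Tran, Bianchi, Ibarra.

Bianchi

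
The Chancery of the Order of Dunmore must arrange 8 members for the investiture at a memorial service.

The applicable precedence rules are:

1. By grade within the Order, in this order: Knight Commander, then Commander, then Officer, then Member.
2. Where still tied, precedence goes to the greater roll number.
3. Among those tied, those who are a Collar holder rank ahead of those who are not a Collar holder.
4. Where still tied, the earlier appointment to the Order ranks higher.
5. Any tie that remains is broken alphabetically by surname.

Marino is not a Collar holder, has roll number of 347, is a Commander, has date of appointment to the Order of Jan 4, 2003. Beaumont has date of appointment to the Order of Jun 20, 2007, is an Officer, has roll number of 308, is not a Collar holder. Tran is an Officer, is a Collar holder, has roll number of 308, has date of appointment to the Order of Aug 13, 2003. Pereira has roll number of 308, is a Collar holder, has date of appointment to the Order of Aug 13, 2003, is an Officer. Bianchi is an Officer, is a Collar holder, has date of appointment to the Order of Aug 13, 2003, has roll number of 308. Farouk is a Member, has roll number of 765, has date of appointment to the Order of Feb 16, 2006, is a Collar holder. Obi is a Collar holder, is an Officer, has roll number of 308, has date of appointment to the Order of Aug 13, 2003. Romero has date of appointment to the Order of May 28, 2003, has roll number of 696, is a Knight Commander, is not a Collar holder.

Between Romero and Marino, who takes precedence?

By grade within the Order: Romero (Knight Commander); then Marino (Commander); then Bianchi, Obi, Pereira, Tran and Beaumont (Officer); then Farouk (Member).
Bianchi, Obi, Pereira, Tran and Beaumont all have roll number 308, so the next rule applies.
Among Bianchi, Obi, Pereira, Tran and Beaumont, a Collar holder before not a Collar holder: Bianchi, Obi, Pereira and Tran (a Collar holder) before Beaumont (not a Collar holder).
Bianchi, Obi, Pereira and Tran all have date of appointment to the Order Aug 13, 2003, so the next rule applies.
Among Bianchi, Obi, Pereira and Tran, alphabetically by surname: Bianchi before Obi before Pereira before Tran.
So Romero takes precedence.

Romero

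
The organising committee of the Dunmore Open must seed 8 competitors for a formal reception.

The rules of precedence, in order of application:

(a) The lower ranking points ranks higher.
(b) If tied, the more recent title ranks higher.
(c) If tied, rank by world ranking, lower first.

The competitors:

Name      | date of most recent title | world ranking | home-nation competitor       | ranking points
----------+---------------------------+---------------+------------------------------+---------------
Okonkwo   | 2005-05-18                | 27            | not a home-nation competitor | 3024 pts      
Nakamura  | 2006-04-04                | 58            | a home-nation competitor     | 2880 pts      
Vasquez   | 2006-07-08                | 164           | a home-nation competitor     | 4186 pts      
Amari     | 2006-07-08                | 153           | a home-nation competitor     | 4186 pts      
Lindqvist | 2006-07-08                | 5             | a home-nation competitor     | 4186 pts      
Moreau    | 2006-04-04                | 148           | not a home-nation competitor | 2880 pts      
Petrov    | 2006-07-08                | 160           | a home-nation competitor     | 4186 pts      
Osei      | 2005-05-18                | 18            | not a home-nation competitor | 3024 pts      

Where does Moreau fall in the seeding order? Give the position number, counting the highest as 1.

By ranking points (lower first): Nakamura and Moreau (both 2880 pts); then Osei and Okonkwo (both 3024 pts); then Lindqvist, Amari, Petrov and Vasquez (each 4186 pts).
Nakamura and Moreau both have date of most recent title 2006-04-04, so the next rule applies.
Among Nakamura and Moreau, by world ranking (lower first): Nakamura (58) before Moreau (148).
Osei and Okonkwo both have date of most recent title 2005-05-18, so the next rule applies.
Among Osei and Okonkwo, by world ranking (lower first): Osei (18) before Okonkwo (27).
Lindqvist, Amari, Petrov and Vasquez all have date of most recent title 2006-07-08, so the next rule applies.
Among Lindqvist, Amari, Petrov and Vasquez, by world ranking (lower first): Lindqvist (5) before Amari (153) before Petrov (160) before Vasquez (164).
Order: Nakamura, Moreau, Osei, Okonkwo, Lindqvist, Amari, Petrov, Vasquez. So position 2.

2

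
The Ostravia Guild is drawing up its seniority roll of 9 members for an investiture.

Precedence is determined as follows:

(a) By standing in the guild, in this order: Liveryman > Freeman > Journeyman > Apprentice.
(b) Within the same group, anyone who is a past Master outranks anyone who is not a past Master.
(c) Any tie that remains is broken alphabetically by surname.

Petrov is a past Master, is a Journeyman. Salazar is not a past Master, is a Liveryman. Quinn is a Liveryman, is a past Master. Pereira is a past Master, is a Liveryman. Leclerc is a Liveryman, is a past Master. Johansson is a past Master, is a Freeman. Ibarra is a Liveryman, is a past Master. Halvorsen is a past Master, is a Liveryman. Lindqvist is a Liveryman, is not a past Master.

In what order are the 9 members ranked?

Halvorsen, Ibarra, Leclerc, Pereira, Quinn, Lindqvist, Salazar, Johansson, Petrov

By standing in the guild: Halvorsen, Ibarra, Leclerc, Pereira, Quinn, Lindqvist and Salazar (Liveryman); then Johansson (Freeman); then Petrov (Journeyman).
Among Halvorsen, Ibarra, Leclerc, Pereira, Quinn, Lindqvist and Salazar, a past Master before not a past Master: Halvorsen, Ibarra, Leclerc, Pereira and Quinn (a past Master) before Lindqvist and Salazar (not a past Master).
Among Halvorsen, Ibarra, Leclerc, Pereira and Quinn, alphabetically by surname: Halvorsen before Ibarra before Leclerc before Pereira before Quinn.
Among Lindqvist and Salazar, alphabetically by surname: Lindqvist before Salazar.
Full order: Halvorsen, Ibarra, Leclerc, Pereira, Quinn, Lindqvist, Salazar, Johansson, Petrov.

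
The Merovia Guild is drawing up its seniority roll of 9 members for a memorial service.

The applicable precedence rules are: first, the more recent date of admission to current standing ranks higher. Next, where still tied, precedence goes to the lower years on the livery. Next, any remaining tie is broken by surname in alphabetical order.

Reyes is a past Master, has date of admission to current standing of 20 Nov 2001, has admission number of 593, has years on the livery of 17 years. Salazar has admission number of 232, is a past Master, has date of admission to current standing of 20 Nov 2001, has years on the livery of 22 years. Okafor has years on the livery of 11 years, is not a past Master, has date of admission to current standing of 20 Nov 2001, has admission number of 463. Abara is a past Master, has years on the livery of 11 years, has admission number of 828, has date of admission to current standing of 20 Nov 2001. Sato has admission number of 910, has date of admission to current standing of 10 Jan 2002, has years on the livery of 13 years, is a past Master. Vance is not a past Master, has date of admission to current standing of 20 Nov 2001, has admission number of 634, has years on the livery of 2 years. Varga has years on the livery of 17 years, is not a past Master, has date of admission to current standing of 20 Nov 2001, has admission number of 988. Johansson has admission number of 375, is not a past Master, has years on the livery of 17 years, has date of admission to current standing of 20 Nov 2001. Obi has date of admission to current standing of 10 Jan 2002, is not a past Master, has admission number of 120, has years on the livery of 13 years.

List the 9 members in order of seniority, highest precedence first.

By date of admission to current standing (later first): Obi and Sato (both 10 Jan 2002); then Vance, Abara, Okafor, Johansson, Reyes, Varga and Salazar (each 20 Nov 2001).
Obi and Sato both have years on the livery 13 years, so the next rule applies.
Among Obi and Sato, alphabetically by surname: Obi before Sato.
Among Vance, Abara, Okafor, Johansson, Reyes, Varga and Salazar, by years on the livery (lower first): Vance (2 years) before Abara and Okafor (11 years) before Johansson, Reyes and Varga (17 years) before Salazar (22 years).
Among Abara and Okafor, alphabetically by surname: Abara before Okafor.
Among Johansson, Reyes and Varga, alphabetically by surname: Johansson before Reyes before Varga.
Full order: Obi, Sato, Vance, Abara, Okafor, Johansson, Reyes, Varga, Salazar.

Obi, Sato, Vance, Abara, Okafor, Johansson, Reyes, Varga, Salazar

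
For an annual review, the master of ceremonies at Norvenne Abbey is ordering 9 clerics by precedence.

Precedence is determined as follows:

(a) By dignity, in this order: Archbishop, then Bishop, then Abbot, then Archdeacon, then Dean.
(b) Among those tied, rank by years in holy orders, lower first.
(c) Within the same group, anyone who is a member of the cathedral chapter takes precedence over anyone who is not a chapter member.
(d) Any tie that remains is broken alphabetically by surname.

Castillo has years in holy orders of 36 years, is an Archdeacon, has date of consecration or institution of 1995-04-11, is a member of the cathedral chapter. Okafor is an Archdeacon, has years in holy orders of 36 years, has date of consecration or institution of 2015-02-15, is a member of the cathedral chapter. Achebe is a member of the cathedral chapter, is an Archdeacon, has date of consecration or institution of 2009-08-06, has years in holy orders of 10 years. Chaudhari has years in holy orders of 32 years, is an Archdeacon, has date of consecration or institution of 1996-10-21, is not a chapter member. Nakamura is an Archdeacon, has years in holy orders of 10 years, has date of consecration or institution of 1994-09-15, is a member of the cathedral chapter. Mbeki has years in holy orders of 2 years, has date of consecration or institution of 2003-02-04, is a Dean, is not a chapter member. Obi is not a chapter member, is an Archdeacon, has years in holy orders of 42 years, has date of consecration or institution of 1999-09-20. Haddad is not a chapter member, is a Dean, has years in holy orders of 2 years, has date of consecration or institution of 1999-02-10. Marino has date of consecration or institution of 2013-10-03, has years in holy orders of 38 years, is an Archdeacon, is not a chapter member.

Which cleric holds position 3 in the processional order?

Chaudhari

By dignity: Achebe, Nakamura, Chaudhari, Castillo, Okafor, Marino and Obi (Archdeacon); then Haddad and Mbeki (Dean).
Among Achebe, Nakamura, Chaudhari, Castillo, Okafor, Marino and Obi, by years in holy orders (lower first): Achebe and Nakamura (10 years) before Chaudhari (32 years) before Castillo and Okafor (36 years) before Marino (38 years) before Obi (42 years).
Achebe and Nakamura are each a member of the cathedral chapter, so the next rule applies.
Among Achebe and Nakamura, alphabetically by surname: Achebe before Nakamura.
Castillo and Okafor are each a member of the cathedral chapter, so the next rule applies.
Among Castillo and Okafor, alphabetically by surname: Castillo before Okafor.
Haddad and Mbeki both have years in holy orders 2 years, so the next rule applies.
Haddad and Mbeki are each not a chapter member, so the next rule applies.
Among Haddad and Mbeki, alphabetically by surname: Haddad before Mbeki.
Order: Achebe, Nakamura, Chaudhari, Castillo, Okafor, Marino, Obi, Haddad, Mbeki.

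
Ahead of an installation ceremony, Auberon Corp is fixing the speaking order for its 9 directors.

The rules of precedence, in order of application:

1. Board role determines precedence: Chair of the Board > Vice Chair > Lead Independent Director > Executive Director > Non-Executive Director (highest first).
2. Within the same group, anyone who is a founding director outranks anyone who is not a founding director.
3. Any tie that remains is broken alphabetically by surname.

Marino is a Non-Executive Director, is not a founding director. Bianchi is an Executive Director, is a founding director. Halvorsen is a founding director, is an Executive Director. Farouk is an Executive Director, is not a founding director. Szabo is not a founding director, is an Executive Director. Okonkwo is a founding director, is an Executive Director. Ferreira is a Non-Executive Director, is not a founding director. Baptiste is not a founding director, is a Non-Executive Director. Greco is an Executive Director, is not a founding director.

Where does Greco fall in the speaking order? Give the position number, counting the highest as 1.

5

By board role: Bianchi, Halvorsen, Okonkwo, Farouk, Greco and Szabo (Executive Director); then Baptiste, Ferreira and Marino (Non-Executive Director).
Among Bianchi, Halvorsen, Okonkwo, Farouk, Greco and Szabo, a founding director before not a founding director: Bianchi, Halvorsen and Okonkwo (a founding director) before Farouk, Greco and Szabo (not a founding director).
Among Bianchi, Halvorsen and Okonkwo, alphabetically by surname: Bianchi before Halvorsen before Okonkwo.
Among Farouk, Greco and Szabo, alphabetically by surname: Farouk before Greco before Szabo.
Baptiste, Ferreira and Marino are each not a founding director, so the next rule applies.
Among Baptiste, Ferreira and Marino, alphabetically by surname: Baptiste before Ferreira before Marino.
Order: Bianchi, Halvorsen, Okonkwo, Farouk, Greco, Szabo, Baptiste, Ferreira, Marino. So position 5.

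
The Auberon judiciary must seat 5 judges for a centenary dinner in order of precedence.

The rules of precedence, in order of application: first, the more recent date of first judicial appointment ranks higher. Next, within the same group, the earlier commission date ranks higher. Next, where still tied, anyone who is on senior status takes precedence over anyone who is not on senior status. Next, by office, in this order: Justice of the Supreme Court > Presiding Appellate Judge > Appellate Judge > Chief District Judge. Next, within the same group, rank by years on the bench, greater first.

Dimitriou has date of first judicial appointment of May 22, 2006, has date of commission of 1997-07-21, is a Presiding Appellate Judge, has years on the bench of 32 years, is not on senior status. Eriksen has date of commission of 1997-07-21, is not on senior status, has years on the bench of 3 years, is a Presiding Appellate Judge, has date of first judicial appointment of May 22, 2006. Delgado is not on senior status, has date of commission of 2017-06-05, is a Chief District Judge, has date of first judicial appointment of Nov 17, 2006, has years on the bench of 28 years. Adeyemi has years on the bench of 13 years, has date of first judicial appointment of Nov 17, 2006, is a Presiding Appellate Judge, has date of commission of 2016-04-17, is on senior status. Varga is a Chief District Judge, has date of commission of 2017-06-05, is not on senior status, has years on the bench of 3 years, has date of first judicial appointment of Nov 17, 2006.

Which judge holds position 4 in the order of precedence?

By date of first judicial appointment (later first): Adeyemi, Delgado and Varga (each Nov 17, 2006); then Dimitriou and Eriksen (both May 22, 2006).
Among Adeyemi, Delgado and Varga, by date of commission (earlier first): Adeyemi (2016-04-17) before Delgado and Varga (2017-06-05).
Delgado and Varga are each not on senior status, so the next rule applies.
Delgado and Varga are each Chief District Judge, so the next rule applies.
Among Delgado and Varga, by years on the bench (higher first): Delgado (28 years) before Varga (3 years).
Dimitriou and Eriksen both have date of commission 1997-07-21, so the next rule applies.
Dimitriou and Eriksen are each not on senior status, so the next rule applies.
Dimitriou and Eriksen are each Presiding Appellate Judge, so the next rule applies.
Among Dimitriou and Eriksen, by years on the bench (higher first): Dimitriou (32 years) before Eriksen (3 years).
Order: Adeyemi, Delgado, Varga, Dimitriou, Eriksen.

Dimitriou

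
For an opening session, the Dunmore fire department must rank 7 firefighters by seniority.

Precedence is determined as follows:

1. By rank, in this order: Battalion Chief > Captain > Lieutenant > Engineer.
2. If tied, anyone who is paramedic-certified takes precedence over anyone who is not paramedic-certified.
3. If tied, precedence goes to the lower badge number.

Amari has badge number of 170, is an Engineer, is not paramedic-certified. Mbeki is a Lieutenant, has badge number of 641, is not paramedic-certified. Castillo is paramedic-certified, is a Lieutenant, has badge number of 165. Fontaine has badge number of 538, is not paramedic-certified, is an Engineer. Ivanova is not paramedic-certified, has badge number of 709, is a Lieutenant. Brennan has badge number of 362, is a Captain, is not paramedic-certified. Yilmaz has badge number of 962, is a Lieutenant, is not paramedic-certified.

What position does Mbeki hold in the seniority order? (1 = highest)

By rank: Brennan (Captain); then Castillo, Mbeki, Ivanova and Yilmaz (Lieutenant); then Amari and Fontaine (Engineer).
Among Castillo, Mbeki, Ivanova and Yilmaz, paramedic-certified before not paramedic-certified: Castillo (paramedic-certified) before Mbeki, Ivanova and Yilmaz (not paramedic-certified).
Among Mbeki, Ivanova and Yilmaz, by badge number (lower first): Mbeki (641) before Ivanova (709) before Yilmaz (962).
Amari and Fontaine are each not paramedic-certified, so the next rule applies.
Among Amari and Fontaine, by badge number (lower first): Amari (170) before Fontaine (538).
Order: Brennan, Castillo, Mbeki, Ivanova, Yilmaz, Amari, Fontaine. So position 3.

3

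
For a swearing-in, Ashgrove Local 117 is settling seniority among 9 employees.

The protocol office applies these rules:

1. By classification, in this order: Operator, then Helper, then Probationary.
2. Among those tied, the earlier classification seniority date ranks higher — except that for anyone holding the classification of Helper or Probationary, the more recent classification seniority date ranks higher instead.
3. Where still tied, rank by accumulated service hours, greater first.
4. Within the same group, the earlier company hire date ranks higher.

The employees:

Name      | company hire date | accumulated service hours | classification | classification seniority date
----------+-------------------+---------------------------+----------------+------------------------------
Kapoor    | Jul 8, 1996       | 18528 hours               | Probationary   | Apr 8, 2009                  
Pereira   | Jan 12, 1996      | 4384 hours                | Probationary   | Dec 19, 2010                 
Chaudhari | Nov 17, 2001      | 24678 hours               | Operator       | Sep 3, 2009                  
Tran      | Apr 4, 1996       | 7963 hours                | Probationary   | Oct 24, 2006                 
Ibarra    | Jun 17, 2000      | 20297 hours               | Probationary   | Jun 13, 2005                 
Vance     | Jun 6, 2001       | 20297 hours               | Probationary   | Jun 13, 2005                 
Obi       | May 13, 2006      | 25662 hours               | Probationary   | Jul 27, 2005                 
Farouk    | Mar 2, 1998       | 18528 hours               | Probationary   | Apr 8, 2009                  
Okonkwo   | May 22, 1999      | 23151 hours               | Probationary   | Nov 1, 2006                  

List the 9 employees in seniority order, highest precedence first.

Chaudhari, Pereira, Kapoor, Farouk, Okonkwo, Tran, Obi, Ibarra, Vance

By classification: Chaudhari (Operator); then Pereira, Kapoor, Farouk, Okonkwo, Tran, Obi, Ibarra and Vance (Probationary).
Among Pereira, Kapoor, Farouk, Okonkwo, Tran, Obi, Ibarra and Vance, by classification seniority date (later first) (reversed rule for this group): Pereira (Dec 19, 2010) before Kapoor and Farouk (Apr 8, 2009) before Okonkwo (Nov 1, 2006) before Tran (Oct 24, 2006) before Obi (Jul 27, 2005) before Ibarra and Vance (Jun 13, 2005).
Kapoor and Farouk both have accumulated service hours 18528 hours, so the next rule applies.
Among Kapoor and Farouk, by company hire date (earlier first): Kapoor (Jul 8, 1996) before Farouk (Mar 2, 1998).
Ibarra and Vance both have accumulated service hours 20297 hours, so the next rule applies.
Among Ibarra and Vance, by company hire date (earlier first): Ibarra (Jun 17, 2000) before Vance (Jun 6, 2001).
Full order: Chaudhari, Pereira, Kapoor, Farouk, Okonkwo, Tran, Obi, Ibarra, Vance.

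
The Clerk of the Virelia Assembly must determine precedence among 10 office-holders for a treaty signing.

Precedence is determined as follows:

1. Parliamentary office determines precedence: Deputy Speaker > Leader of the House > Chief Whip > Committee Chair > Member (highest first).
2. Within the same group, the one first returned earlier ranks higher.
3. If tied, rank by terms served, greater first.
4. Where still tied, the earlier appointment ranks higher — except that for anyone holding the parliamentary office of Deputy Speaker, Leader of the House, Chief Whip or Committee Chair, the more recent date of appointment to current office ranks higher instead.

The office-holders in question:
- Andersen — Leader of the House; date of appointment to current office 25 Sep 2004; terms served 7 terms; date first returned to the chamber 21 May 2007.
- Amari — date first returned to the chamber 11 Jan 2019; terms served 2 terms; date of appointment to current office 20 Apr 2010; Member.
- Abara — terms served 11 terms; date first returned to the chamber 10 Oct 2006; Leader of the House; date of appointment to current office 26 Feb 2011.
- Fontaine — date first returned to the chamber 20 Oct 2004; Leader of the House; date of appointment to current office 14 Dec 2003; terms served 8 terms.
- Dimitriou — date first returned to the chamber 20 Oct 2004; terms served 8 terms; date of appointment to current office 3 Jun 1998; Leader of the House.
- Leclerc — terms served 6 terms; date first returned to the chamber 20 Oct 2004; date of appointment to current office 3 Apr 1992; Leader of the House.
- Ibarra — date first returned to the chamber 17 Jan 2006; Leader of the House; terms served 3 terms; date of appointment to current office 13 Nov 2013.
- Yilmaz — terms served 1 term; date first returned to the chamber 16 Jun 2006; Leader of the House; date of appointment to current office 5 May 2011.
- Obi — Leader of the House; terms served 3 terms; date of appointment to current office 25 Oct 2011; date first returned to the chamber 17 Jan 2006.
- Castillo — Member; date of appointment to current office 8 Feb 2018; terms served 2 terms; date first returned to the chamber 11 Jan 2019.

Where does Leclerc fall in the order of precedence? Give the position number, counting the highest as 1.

By parliamentary office: Fontaine, Dimitriou, Leclerc, Ibarra, Obi, Yilmaz, Abara and Andersen (Leader of the House); then Amari and Castillo (Member).
Among Fontaine, Dimitriou, Leclerc, Ibarra, Obi, Yilmaz, Abara and Andersen, by date first returned to the chamber (earlier first): Fontaine, Dimitriou and Leclerc (20 Oct 2004) before Ibarra and Obi (17 Jan 2006) before Yilmaz (16 Jun 2006) before Abara (10 Oct 2006) before Andersen (21 May 2007).
Among Fontaine, Dimitriou and Leclerc, by terms served (higher first): Fontaine and Dimitriou (8 terms) before Leclerc (6 terms).
Among Fontaine and Dimitriou, by date of appointment to current office (later first) (reversed rule for this group): Fontaine (14 Dec 2003) before Dimitriou (3 Jun 1998).
Ibarra and Obi both have terms served 3 terms, so the next rule applies.
Among Ibarra and Obi, by date of appointment to current office (later first) (reversed rule for this group): Ibarra (13 Nov 2013) before Obi (25 Oct 2011).
Amari and Castillo both have date first returned to the chamber 11 Jan 2019, so the next rule applies.
Amari and Castillo both have terms served 2 terms, so the next rule applies.
Among Amari and Castillo, by date of appointment to current office (earlier first): Amari (20 Apr 2010) before Castillo (8 Feb 2018).
Order: Fontaine, Dimitriou, Leclerc, Ibarra, Obi, Yilmaz, Abara, Andersen, Amari, Castillo. So position 3.

3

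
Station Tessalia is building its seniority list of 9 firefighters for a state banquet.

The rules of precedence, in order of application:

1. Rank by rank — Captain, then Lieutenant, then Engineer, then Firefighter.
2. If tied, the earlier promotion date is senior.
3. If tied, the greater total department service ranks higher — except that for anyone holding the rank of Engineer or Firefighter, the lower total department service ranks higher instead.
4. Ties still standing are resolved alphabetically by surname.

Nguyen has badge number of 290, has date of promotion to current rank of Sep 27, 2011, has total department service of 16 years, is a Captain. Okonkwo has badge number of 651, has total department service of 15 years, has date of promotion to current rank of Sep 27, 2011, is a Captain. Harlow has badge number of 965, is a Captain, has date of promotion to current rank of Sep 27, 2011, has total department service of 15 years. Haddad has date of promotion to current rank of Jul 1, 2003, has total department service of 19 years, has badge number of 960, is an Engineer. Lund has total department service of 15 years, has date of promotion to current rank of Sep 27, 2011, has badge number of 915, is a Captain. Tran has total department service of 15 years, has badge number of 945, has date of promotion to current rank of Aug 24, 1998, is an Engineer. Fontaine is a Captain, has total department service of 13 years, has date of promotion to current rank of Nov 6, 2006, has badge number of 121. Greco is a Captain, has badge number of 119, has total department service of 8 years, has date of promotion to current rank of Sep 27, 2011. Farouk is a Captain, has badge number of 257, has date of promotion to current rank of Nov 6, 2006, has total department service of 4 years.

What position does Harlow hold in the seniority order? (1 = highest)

By rank: Fontaine, Farouk, Nguyen, Harlow, Lund, Okonkwo and Greco (Captain); then Tran and Haddad (Engineer).
Among Fontaine, Farouk, Nguyen, Harlow, Lund, Okonkwo and Greco, by date of promotion to current rank (earlier first): Fontaine and Farouk (Nov 6, 2006) before Nguyen, Harlow, Lund, Okonkwo and Greco (Sep 27, 2011).
Among Fontaine and Farouk, by total department service (higher first): Fontaine (13 years) before Farouk (4 years).
Among Nguyen, Harlow, Lund, Okonkwo and Greco, by total department service (higher first): Nguyen (16 years) before Harlow, Lund and Okonkwo (15 years) before Greco (8 years).
Among Harlow, Lund and Okonkwo, alphabetically by surname: Harlow before Lund before Okonkwo.
Among Tran and Haddad, by date of promotion to current rank (earlier first): Tran (Aug 24, 1998) before Haddad (Jul 1, 2003).
Order: Fontaine, Farouk, Nguyen, Harlow, Lund, Okonkwo, Greco, Tran, Haddad. So position 4.

4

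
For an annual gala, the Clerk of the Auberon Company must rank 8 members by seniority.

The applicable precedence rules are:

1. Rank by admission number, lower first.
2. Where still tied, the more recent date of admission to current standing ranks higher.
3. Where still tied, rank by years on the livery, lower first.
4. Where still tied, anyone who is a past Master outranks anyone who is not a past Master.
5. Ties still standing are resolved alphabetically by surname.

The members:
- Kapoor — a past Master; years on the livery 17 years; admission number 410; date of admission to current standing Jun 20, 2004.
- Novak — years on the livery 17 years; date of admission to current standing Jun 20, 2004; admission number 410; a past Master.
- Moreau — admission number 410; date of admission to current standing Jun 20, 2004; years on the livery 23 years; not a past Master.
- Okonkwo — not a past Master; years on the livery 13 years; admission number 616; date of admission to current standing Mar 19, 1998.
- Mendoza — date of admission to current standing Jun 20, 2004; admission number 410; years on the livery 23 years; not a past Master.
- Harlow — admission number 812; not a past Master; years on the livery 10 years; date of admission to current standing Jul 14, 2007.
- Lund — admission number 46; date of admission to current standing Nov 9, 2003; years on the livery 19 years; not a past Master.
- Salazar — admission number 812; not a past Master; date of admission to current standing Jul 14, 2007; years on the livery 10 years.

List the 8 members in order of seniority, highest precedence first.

By admission number (lower first): Lund (46); then Kapoor, Novak, Mendoza and Moreau (each 410); then Okonkwo (616); then Harlow and Salazar (both 812).
Kapoor, Novak, Mendoza and Moreau all have date of admission to current standing Jun 20, 2004, so the next rule applies.
Among Kapoor, Novak, Mendoza and Moreau, by years on the livery (lower first): Kapoor and Novak (17 years) before Mendoza and Moreau (23 years).
Kapoor and Novak are each a past Master, so the next rule applies.
Among Kapoor and Novak, alphabetically by surname: Kapoor before Novak.
Mendoza and Moreau are each not a past Master, so the next rule applies.
Among Mendoza and Moreau, alphabetically by surname: Mendoza before Moreau.
Harlow and Salazar both have date of admission to current standing Jul 14, 2007, so the next rule applies.
Harlow and Salazar both have years on the livery 10 years, so the next rule applies.
Harlow and Salazar are each not a past Master, so the next rule applies.
Among Harlow and Salazar, alphabetically by surname: Harlow before Salazar.
Full order: Lund, Kapoor, Novak, Mendoza, Moreau, Okonkwo, Harlow, Salazar.

Lund, Kapoor, Novak, Mendoza, Moreau, Okonkwo, Harlow, Salazar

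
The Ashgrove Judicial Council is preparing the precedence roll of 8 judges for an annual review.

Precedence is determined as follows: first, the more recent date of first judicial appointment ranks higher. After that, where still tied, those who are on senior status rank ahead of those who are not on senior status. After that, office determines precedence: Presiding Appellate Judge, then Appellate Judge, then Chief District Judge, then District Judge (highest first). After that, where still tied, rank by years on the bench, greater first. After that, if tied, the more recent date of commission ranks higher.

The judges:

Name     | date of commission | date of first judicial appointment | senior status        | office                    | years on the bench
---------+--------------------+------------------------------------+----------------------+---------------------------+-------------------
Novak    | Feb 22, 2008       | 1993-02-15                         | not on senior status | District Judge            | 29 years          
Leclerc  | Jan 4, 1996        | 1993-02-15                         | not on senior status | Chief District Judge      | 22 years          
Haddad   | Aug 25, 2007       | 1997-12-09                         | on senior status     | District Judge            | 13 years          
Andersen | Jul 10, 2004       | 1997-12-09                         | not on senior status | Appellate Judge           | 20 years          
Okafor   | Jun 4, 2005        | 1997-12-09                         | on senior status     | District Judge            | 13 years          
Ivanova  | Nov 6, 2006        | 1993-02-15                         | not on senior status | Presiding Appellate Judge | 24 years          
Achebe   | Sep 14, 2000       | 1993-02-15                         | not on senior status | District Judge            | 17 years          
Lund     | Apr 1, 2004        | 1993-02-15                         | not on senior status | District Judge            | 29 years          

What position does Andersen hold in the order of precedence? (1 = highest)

By date of first judicial appointment (later first): Haddad, Okafor and Andersen (each 1997-12-09); then Ivanova, Leclerc, Novak, Lund and Achebe (each 1993-02-15).
Among Haddad, Okafor and Andersen, on senior status before not on senior status: Haddad and Okafor (on senior status) before Andersen (not on senior status).
Haddad and Okafor are each District Judge, so the next rule applies.
Haddad and Okafor both have years on the bench 13 years, so the next rule applies.
Among Haddad and Okafor, by date of commission (later first): Haddad (Aug 25, 2007) before Okafor (Jun 4, 2005).
Ivanova, Leclerc, Novak, Lund and Achebe are each not on senior status, so the next rule applies.
Among Ivanova, Leclerc, Novak, Lund and Achebe, by office: Ivanova (Presiding Appellate Judge) before Leclerc (Chief District Judge) before Novak, Lund and Achebe (District Judge).
Among Novak, Lund and Achebe, by years on the bench (higher first): Novak and Lund (29 years) before Achebe (17 years).
Among Novak and Lund, by date of commission (later first): Novak (Feb 22, 2008) before Lund (Apr 1, 2004).
Order: Haddad, Okafor, Andersen, Ivanova, Leclerc, Novak, Lund, Achebe. So position 3.

3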